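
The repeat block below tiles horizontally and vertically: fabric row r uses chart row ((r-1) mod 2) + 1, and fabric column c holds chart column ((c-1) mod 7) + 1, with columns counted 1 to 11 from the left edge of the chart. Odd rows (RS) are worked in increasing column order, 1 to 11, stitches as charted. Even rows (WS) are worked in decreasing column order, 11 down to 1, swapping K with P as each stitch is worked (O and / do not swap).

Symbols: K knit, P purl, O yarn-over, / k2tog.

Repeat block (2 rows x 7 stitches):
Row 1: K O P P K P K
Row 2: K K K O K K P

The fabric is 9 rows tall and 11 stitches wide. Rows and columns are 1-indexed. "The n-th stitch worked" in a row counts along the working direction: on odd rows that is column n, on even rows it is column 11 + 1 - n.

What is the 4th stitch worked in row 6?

For row 6: chart row = ((6-1) mod 2) + 1 = 2; this is a WS (even) row.
Chart row 2 tiled across columns 1-11: K K K O K K P K K K O
WS row: flip the tiled sequence (start at column 11) and apply K<->P; O and / stay.
Row 6 as worked: O P P P K P P O P P P
The 4th stitch worked is P.

Result:
P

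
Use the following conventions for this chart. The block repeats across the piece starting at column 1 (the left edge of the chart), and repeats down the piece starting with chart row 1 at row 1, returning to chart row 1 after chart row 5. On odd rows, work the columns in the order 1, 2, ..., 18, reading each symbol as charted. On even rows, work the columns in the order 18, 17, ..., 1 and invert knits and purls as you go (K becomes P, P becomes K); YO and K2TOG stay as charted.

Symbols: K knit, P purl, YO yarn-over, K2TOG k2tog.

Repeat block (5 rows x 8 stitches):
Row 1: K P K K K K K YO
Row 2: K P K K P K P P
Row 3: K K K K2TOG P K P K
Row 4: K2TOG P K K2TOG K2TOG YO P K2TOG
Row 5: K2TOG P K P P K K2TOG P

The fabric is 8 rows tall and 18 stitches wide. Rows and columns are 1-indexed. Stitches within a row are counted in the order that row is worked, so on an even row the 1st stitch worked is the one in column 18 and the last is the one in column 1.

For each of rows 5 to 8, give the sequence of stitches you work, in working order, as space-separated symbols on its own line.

Result:
K2TOG P K P P K K2TOG P K2TOG P K P P K K2TOG P K2TOG P
K P YO P P P P P K P YO P P P P P K P
K P K K P K P P K P K K P K P P K P
P P P K P K K2TOG P P P P K P K K2TOG P P P

Derivation:
Row 5: chart row 5, RS - tile across columns 1-18 and work as-is.
Row 6: chart row 1, WS - tiled (columns 1-18): K P K K K K K YO K P K K K K K YO K P; work from column 18 back to 1 with K<->P swapped.
Row 7: chart row 2, RS - tile across columns 1-18 and work as-is.
Row 8: chart row 3, WS - tiled (columns 1-18): K K K K2TOG P K P K K K K K2TOG P K P K K K; work from column 18 back to 1 with K<->P swapped.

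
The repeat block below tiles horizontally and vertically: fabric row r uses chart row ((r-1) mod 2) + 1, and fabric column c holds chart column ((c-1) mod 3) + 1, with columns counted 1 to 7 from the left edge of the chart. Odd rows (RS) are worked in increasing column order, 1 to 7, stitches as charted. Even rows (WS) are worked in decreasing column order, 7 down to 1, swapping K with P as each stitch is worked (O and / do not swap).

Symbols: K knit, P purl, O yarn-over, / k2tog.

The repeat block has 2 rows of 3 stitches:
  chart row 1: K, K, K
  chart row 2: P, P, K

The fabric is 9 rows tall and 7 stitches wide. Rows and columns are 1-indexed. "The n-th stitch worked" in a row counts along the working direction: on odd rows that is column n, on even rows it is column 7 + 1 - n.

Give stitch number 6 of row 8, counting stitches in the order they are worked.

Result:
K

Derivation:
Row 8: (8-1) mod 2 = 1, so use chart row 2. Even row -> WS.
Chart row 2 tiled across columns 1-7: P P K P P K P
WS row: flip the tiled sequence (start at column 7) and apply K<->P; O and / stay.
Row 8 as worked: K P K K P K K
Stitch 6 in working order -> K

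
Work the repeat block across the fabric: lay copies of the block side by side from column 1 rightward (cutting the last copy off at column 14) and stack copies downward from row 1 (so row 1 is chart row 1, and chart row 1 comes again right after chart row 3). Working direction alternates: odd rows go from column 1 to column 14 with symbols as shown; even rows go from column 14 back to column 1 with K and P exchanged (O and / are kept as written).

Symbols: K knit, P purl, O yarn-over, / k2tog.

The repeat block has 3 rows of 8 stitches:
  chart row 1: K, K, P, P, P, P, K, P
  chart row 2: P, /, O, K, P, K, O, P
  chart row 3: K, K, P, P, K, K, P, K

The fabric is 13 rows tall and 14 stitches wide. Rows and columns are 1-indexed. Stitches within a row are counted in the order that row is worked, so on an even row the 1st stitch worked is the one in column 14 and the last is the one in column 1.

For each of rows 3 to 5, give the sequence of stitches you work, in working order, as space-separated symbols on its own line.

Row 3: chart row 3, RS - tile across columns 1-14 and work as-is.
Row 4: chart row 1, WS - tiled (columns 1-14): K K P P P P K P K K P P P P; work from column 14 back to 1 with K<->P swapped.
Row 5: chart row 2, RS - tile across columns 1-14 and work as-is.

Result:
K K P P K K P K K K P P K K
K K K K P P K P K K K K P P
P / O K P K O P P / O K P K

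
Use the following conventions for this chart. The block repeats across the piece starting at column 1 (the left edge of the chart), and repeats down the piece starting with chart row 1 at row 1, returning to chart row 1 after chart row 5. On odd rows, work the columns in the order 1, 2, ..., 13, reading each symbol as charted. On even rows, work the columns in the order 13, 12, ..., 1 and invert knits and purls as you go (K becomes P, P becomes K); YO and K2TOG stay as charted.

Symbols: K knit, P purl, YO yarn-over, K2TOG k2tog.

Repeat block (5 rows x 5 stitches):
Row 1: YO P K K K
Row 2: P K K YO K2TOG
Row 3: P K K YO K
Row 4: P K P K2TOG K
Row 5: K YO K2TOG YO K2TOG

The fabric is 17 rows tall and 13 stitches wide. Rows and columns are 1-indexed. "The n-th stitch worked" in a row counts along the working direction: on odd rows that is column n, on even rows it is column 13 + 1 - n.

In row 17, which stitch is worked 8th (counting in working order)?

For row 17: chart row = ((17-1) mod 5) + 1 = 2; this is a RS (odd) row.
Chart row 2 tiled across columns 1-13: P K K YO K2TOG P K K YO K2TOG P K K
Right side: take the tiled row as-is (worked left to right from column 1).
The 8th stitch worked is K.

Result:
K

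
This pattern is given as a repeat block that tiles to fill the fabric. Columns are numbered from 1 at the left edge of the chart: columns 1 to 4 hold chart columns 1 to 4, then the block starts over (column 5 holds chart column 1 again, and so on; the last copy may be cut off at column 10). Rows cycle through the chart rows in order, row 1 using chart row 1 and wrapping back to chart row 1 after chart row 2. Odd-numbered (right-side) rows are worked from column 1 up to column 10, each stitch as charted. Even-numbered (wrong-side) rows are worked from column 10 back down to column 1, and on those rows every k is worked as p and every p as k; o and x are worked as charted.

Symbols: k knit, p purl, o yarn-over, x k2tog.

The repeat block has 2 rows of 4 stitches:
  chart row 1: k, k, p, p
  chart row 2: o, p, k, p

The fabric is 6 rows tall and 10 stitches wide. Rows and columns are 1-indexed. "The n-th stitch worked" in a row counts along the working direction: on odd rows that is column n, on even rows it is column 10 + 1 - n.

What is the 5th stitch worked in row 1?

== STITCH ==
k

Derivation:
Row 1 uses chart row ((1-1) mod 2)+1 = 1. Row 1 is odd, so RS.
Chart row 1 tiled across columns 1-10: k k p p k k p p k k
RS row: no reversal, no swap; stitch n worked = column n.
Stitch 5 in working order -> k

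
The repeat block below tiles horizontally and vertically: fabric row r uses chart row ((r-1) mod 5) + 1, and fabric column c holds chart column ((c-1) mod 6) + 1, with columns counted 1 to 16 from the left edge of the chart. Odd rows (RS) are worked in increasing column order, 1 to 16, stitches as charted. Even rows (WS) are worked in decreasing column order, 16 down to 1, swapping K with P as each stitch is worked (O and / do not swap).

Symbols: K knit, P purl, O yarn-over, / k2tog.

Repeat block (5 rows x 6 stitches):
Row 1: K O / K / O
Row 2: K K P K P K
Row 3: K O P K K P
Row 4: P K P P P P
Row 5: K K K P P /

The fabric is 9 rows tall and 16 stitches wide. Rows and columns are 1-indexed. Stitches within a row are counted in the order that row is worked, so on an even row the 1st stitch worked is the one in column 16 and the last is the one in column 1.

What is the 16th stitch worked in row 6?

For row 6: chart row = ((6-1) mod 5) + 1 = 1; this is a WS (even) row.
Chart row 1 tiled across columns 1-16: K O / K / O K O / K / O K O / K
Wrong side: read the tiled row from column 16 down to 1 and exchange K with P (leave O, /).
Row 6 as worked: P / O P O / P / O P O / P / O P
Stitch 16 in working order -> P

Result:
P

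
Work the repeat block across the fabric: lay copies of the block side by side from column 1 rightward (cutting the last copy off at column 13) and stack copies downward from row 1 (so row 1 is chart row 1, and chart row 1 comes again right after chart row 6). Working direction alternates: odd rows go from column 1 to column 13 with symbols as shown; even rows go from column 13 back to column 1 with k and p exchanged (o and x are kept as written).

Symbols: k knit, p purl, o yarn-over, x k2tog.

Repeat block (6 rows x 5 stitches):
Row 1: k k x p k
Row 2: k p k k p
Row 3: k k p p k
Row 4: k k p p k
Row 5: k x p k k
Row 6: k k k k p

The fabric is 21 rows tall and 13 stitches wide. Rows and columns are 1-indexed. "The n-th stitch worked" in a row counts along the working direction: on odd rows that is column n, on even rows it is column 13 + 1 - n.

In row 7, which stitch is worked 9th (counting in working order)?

== STITCH ==
p

Derivation:
Row 7: (7-1) mod 6 = 0, so use chart row 1. Odd row -> RS.
Chart row 1 tiled across columns 1-13: k k x p k k k x p k k k x
RS row: no reversal, no swap; stitch n worked = column n.
Counting 9 along the worked row gives p.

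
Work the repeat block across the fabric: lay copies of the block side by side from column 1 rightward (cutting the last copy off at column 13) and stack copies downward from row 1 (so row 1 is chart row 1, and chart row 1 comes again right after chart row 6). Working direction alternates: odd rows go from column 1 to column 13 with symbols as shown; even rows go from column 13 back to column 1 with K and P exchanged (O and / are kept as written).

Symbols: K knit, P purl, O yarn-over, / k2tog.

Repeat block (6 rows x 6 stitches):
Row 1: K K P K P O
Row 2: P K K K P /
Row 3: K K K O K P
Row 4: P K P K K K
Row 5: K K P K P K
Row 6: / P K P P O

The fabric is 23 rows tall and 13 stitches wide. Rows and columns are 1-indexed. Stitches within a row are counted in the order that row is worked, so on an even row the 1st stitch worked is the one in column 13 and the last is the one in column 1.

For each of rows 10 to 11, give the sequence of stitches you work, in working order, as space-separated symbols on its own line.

Row 10: chart row 4, WS - tiled (columns 1-13): P K P K K K P K P K K K P; work from column 13 back to 1 with K<->P swapped.
Row 11: chart row 5, RS - tile across columns 1-13 and work as-is.

Result:
K P P P K P K P P P K P K
K K P K P K K K P K P K K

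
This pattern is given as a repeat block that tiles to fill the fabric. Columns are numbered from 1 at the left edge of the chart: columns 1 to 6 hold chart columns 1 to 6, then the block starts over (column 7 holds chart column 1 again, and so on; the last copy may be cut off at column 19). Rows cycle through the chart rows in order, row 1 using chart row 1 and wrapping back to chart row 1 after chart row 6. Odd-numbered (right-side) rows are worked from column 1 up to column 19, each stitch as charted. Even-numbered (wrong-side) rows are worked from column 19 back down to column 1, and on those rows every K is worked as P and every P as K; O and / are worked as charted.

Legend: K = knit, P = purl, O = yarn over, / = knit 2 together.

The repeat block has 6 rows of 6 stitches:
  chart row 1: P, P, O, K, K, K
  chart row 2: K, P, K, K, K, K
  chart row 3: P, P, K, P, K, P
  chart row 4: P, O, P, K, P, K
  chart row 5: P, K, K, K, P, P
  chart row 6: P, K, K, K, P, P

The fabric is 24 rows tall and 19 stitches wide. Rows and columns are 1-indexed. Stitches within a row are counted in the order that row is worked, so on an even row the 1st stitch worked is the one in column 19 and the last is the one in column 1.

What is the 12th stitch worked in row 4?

Result:
O

Derivation:
Row 4: (4-1) mod 6 = 3, so use chart row 4. Even row -> WS.
Chart row 4 tiled across columns 1-19: P O P K P K P O P K P K P O P K P K P
WS: work from column 19 back to column 1 (reverse the tiled row), swapping K<->P (O and / unchanged).
Row 4 as worked: K P K P K O K P K P K O K P K P K O K
Stitch 12 in working order -> O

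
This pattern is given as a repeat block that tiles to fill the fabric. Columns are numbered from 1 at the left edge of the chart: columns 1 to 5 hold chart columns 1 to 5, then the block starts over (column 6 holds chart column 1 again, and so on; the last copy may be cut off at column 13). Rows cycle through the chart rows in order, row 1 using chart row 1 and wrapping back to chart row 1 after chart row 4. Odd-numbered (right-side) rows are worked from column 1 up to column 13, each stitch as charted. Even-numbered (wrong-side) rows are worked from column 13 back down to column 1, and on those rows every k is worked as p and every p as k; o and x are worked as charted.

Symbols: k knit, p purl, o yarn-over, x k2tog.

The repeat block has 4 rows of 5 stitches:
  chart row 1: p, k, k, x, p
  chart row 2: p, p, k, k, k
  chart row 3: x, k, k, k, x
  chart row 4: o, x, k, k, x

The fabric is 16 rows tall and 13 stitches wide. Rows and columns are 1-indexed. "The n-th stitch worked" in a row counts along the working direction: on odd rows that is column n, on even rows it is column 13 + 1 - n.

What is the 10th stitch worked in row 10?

Row 10: (10-1) mod 4 = 1, so use chart row 2. Even row -> WS.
Chart row 2 tiled across columns 1-13: p p k k k p p k k k p p k
WS row: flip the tiled sequence (start at column 13) and apply k<->p; o and x stay.
Row 10 as worked: p k k p p p k k p p p k k
Counting 10 along the worked row gives p.

Result:
p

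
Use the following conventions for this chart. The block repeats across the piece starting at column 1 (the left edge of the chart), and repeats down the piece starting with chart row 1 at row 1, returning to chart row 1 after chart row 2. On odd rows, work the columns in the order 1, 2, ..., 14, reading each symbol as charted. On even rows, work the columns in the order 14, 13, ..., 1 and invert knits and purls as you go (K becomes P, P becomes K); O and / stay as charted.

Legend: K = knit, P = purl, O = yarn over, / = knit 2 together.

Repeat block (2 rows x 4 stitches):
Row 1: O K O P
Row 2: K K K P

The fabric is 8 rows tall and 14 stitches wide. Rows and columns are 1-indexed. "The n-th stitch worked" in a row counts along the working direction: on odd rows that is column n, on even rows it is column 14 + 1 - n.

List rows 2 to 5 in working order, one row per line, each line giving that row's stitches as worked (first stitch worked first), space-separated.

== ROWS AS WORKED ==
P P K P P P K P P P K P P P
O K O P O K O P O K O P O K
P P K P P P K P P P K P P P
O K O P O K O P O K O P O K

Derivation:
Row 2: chart row 2, WS - tiled (columns 1-14): K K K P K K K P K K K P K K; work from column 14 back to 1 with K<->P swapped.
Row 3: chart row 1, RS - tile across columns 1-14 and work as-is.
Row 4: chart row 2, WS - tiled (columns 1-14): K K K P K K K P K K K P K K; work from column 14 back to 1 with K<->P swapped.
Row 5: chart row 1, RS - tile across columns 1-14 and work as-is.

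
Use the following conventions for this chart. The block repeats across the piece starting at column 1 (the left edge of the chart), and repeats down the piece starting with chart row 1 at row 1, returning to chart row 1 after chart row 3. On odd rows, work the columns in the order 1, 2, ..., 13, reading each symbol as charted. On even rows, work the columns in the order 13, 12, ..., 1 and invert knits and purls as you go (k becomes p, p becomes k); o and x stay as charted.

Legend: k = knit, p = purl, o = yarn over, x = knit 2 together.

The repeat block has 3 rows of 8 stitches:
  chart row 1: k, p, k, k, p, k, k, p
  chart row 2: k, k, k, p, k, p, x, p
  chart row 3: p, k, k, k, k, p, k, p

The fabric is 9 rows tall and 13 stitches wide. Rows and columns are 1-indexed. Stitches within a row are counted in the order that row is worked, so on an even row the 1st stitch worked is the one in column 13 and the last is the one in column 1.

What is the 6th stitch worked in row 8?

Stitch:
k

Derivation:
Row 8: (8-1) mod 3 = 1, so use chart row 2. Even row -> WS.
Chart row 2 tiled across columns 1-13: k k k p k p x p k k k p k
WS row: flip the tiled sequence (start at column 13) and apply k<->p; o and x stay.
Row 8 as worked: p k p p p k x k p k p p p
Stitch 6 in working order -> k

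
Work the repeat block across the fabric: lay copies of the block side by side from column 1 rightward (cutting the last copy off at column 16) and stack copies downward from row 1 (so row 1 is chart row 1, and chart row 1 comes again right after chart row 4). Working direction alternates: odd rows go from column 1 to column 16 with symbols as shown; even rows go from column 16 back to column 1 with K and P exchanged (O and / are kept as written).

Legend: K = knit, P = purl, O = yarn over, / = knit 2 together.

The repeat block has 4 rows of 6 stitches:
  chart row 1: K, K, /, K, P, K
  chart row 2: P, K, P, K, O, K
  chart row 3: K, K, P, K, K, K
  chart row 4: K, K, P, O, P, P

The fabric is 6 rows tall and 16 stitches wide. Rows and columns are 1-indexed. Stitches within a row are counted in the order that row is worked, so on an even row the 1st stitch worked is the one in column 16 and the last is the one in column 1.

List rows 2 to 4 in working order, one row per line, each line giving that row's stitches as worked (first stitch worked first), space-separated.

== ROWS AS WORKED ==
P K P K P O P K P K P O P K P K
K K P K K K K K P K K K K K P K
O K P P K K O K P P K K O K P P

Derivation:
Row 2: chart row 2, WS - tiled (columns 1-16): P K P K O K P K P K O K P K P K; work from column 16 back to 1 with K<->P swapped.
Row 3: chart row 3, RS - tile across columns 1-16 and work as-is.
Row 4: chart row 4, WS - tiled (columns 1-16): K K P O P P K K P O P P K K P O; work from column 16 back to 1 with K<->P swapped.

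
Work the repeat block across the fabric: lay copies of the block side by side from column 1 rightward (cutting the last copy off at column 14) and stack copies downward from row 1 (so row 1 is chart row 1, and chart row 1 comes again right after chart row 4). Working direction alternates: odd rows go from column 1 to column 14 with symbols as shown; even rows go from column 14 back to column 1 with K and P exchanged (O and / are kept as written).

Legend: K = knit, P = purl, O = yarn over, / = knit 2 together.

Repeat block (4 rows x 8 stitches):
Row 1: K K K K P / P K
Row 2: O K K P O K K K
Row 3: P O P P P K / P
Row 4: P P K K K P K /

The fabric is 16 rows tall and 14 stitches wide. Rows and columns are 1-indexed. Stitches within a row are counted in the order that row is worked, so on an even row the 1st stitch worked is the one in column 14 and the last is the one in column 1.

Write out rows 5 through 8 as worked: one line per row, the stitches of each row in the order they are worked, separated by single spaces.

Result:
K K K K P / P K K K K K P /
P O K P P O P P P O K P P O
P O P P P K / P P O P P P K
K P P P K K / P K P P P K K

Derivation:
Row 5: chart row 1, RS - tile across columns 1-14 and work as-is.
Row 6: chart row 2, WS - tiled (columns 1-14): O K K P O K K K O K K P O K; work from column 14 back to 1 with K<->P swapped.
Row 7: chart row 3, RS - tile across columns 1-14 and work as-is.
Row 8: chart row 4, WS - tiled (columns 1-14): P P K K K P K / P P K K K P; work from column 14 back to 1 with K<->P swapped.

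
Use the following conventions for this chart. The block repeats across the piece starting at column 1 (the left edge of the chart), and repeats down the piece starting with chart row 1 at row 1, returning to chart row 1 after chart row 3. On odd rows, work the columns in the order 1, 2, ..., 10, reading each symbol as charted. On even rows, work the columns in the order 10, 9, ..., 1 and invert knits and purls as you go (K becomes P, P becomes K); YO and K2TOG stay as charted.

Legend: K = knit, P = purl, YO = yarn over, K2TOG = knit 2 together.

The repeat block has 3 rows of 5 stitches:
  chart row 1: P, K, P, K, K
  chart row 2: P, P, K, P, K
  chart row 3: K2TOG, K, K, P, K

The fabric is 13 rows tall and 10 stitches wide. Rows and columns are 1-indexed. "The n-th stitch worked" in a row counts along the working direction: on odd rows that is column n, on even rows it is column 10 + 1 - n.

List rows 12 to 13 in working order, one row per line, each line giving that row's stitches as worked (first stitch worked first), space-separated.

Row 12: chart row 3, WS - tiled (columns 1-10): K2TOG K K P K K2TOG K K P K; work from column 10 back to 1 with K<->P swapped.
Row 13: chart row 1, RS - tile across columns 1-10 and work as-is.

Rows as worked:
P K P P K2TOG P K P P K2TOG
P K P K K P K P K K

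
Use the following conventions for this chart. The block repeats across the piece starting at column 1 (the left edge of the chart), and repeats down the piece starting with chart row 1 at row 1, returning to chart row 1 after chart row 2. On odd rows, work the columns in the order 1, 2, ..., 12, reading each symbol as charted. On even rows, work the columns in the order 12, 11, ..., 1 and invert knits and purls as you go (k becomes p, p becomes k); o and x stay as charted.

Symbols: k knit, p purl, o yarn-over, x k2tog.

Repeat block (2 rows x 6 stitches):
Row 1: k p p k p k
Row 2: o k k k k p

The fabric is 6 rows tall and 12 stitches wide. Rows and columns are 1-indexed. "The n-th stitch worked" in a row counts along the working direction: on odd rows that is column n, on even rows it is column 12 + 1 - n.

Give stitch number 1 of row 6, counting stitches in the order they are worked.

Row 6: (6-1) mod 2 = 1, so use chart row 2. Even row -> WS.
Chart row 2 tiled across columns 1-12: o k k k k p o k k k k p
WS row: flip the tiled sequence (start at column 12) and apply k<->p; o and x stay.
Row 6 as worked: k p p p p o k p p p p o
Stitch 1 in working order -> k

Result:
k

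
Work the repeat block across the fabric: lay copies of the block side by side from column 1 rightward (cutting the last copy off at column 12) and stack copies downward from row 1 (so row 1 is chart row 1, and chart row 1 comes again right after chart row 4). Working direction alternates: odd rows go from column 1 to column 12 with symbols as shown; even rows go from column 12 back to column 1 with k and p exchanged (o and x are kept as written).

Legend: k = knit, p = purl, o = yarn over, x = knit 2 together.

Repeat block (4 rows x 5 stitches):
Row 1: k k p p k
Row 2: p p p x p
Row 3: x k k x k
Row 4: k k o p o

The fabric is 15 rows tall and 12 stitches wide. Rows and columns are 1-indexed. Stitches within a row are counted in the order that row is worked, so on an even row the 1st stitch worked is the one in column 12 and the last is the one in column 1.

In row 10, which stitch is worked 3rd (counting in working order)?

Stitch:
k

Derivation:
Row 10 uses chart row ((10-1) mod 4)+1 = 2. Row 10 is even, so WS.
Chart row 2 tiled across columns 1-12: p p p x p p p p x p p p
WS: work from column 12 back to column 1 (reverse the tiled row), swapping k<->p (o and x unchanged).
Row 10 as worked: k k k x k k k k x k k k
The 3rd stitch worked is k.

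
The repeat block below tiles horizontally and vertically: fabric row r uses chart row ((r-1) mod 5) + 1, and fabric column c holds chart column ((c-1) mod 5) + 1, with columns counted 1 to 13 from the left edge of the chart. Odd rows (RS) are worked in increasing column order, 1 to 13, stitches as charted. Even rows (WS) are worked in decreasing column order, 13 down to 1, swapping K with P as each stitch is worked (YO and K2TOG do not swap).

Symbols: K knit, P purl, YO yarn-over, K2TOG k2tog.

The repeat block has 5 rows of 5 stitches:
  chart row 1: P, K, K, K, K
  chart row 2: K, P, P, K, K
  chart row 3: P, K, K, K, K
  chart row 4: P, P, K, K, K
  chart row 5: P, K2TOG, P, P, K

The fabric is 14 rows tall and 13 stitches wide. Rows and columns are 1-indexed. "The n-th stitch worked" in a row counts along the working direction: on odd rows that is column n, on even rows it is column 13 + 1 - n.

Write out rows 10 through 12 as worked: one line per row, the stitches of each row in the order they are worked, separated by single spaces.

Row 10: chart row 5, WS - tiled (columns 1-13): P K2TOG P P K P K2TOG P P K P K2TOG P; work from column 13 back to 1 with K<->P swapped.
Row 11: chart row 1, RS - tile across columns 1-13 and work as-is.
Row 12: chart row 2, WS - tiled (columns 1-13): K P P K K K P P K K K P P; work from column 13 back to 1 with K<->P swapped.

Rows as worked:
K K2TOG K P K K K2TOG K P K K K2TOG K
P K K K K P K K K K P K K
K K P P P K K P P P K K P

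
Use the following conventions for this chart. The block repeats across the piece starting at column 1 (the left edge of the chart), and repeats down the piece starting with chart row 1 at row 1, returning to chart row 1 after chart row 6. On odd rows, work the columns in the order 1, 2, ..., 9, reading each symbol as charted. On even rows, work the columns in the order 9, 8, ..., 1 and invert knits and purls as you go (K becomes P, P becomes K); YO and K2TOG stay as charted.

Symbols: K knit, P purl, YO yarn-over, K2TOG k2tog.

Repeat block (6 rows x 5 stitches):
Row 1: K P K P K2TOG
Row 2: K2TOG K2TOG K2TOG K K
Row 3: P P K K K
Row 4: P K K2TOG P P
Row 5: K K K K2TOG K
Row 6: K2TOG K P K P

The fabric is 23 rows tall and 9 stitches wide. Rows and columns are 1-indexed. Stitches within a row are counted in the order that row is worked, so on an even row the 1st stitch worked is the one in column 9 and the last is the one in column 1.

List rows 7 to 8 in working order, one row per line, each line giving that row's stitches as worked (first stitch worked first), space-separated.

Rows as worked:
K P K P K2TOG K P K P
P K2TOG K2TOG K2TOG P P K2TOG K2TOG K2TOG

Derivation:
Row 7: chart row 1, RS - tile across columns 1-9 and work as-is.
Row 8: chart row 2, WS - tiled (columns 1-9): K2TOG K2TOG K2TOG K K K2TOG K2TOG K2TOG K; work from column 9 back to 1 with K<->P swapped.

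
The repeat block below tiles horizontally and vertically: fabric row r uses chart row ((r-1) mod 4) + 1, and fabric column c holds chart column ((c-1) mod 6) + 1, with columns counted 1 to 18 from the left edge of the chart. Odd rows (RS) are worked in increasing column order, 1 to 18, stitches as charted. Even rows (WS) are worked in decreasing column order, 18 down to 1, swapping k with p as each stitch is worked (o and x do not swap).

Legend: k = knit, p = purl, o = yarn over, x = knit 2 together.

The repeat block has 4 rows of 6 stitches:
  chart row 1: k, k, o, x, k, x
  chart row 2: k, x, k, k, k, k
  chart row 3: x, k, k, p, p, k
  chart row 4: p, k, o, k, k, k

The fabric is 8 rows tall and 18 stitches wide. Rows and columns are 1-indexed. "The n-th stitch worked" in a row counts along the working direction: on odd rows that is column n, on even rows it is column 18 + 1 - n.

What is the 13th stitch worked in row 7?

== STITCH ==
x

Derivation:
For row 7: chart row = ((7-1) mod 4) + 1 = 3; this is a RS (odd) row.
Chart row 3 tiled across columns 1-18: x k k p p k x k k p p k x k k p p k
RS row: no reversal, no swap; stitch n worked = column n.
The 13th stitch worked is x.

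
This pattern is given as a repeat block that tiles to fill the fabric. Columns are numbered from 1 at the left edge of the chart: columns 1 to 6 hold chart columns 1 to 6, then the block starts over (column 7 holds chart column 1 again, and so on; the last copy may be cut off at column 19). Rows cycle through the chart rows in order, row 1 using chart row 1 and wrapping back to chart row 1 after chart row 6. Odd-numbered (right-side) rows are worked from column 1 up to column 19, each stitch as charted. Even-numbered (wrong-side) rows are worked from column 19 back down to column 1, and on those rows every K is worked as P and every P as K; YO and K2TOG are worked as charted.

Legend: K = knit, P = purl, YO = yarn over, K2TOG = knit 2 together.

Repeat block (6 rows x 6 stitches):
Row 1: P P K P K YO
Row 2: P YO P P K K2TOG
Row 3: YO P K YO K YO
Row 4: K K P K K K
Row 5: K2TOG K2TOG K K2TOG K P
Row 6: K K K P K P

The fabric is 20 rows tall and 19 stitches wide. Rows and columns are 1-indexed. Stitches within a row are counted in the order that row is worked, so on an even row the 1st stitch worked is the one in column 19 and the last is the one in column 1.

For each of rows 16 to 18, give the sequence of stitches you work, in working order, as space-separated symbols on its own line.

Rows as worked:
P P P P K P P P P P K P P P P P K P P
K2TOG K2TOG K K2TOG K P K2TOG K2TOG K K2TOG K P K2TOG K2TOG K K2TOG K P K2TOG
P K P K P P P K P K P P P K P K P P P

Derivation:
Row 16: chart row 4, WS - tiled (columns 1-19): K K P K K K K K P K K K K K P K K K K; work from column 19 back to 1 with K<->P swapped.
Row 17: chart row 5, RS - tile across columns 1-19 and work as-is.
Row 18: chart row 6, WS - tiled (columns 1-19): K K K P K P K K K P K P K K K P K P K; work from column 19 back to 1 with K<->P swapped.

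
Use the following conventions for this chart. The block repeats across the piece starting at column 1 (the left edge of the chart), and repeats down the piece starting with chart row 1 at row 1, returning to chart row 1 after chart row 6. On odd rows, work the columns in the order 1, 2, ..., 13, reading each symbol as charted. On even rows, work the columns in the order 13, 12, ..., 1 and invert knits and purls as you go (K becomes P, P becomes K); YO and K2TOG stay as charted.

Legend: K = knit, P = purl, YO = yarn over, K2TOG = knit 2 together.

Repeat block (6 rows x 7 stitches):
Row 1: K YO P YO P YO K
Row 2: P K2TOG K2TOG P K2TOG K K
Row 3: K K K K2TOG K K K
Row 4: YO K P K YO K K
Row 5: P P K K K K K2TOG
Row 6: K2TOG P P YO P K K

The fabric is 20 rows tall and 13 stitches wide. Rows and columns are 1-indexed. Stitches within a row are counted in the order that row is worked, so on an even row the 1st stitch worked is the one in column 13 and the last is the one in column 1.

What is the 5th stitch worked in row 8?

Row 8: (8-1) mod 6 = 1, so use chart row 2. Even row -> WS.
Chart row 2 tiled across columns 1-13: P K2TOG K2TOG P K2TOG K K P K2TOG K2TOG P K2TOG K
WS: work from column 13 back to column 1 (reverse the tiled row), swapping K<->P (YO and K2TOG unchanged).
Row 8 as worked: P K2TOG K K2TOG K2TOG K P P K2TOG K K2TOG K2TOG K
Counting 5 along the worked row gives K2TOG.

Stitch:
K2TOG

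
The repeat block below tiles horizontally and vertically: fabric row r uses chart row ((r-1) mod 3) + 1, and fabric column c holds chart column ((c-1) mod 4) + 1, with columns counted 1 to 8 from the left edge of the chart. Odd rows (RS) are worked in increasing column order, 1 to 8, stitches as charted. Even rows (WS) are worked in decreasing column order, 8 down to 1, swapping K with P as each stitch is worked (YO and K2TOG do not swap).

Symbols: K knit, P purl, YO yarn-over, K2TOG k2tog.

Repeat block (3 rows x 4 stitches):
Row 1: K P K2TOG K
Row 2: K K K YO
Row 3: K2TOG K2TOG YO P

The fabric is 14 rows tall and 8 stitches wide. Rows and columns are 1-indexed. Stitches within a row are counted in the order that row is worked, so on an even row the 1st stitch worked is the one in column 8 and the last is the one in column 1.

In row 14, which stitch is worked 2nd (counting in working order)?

For row 14: chart row = ((14-1) mod 3) + 1 = 2; this is a WS (even) row.
Chart row 2 tiled across columns 1-8: K K K YO K K K YO
WS: work from column 8 back to column 1 (reverse the tiled row), swapping K<->P (YO and K2TOG unchanged).
Row 14 as worked: YO P P P YO P P P
Counting 2 along the worked row gives P.

== STITCH ==
P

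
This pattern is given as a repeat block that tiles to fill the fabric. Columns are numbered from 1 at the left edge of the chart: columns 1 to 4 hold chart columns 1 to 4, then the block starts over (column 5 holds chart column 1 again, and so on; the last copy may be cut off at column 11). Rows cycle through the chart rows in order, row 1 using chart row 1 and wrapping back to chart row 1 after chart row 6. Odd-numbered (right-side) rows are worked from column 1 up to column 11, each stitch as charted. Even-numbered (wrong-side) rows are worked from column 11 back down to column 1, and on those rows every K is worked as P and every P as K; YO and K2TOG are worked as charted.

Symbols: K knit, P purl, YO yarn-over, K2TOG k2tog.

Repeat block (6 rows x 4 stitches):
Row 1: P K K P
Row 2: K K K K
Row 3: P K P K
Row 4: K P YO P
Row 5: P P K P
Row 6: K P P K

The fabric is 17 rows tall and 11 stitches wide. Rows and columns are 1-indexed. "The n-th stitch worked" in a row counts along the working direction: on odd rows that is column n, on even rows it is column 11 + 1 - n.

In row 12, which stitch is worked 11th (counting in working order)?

Row 12 uses chart row ((12-1) mod 6)+1 = 6. Row 12 is even, so WS.
Chart row 6 tiled across columns 1-11: K P P K K P P K K P P
WS: work from column 11 back to column 1 (reverse the tiled row), swapping K<->P (YO and K2TOG unchanged).
Row 12 as worked: K K P P K K P P K K P
Counting 11 along the worked row gives P.

Stitch:
P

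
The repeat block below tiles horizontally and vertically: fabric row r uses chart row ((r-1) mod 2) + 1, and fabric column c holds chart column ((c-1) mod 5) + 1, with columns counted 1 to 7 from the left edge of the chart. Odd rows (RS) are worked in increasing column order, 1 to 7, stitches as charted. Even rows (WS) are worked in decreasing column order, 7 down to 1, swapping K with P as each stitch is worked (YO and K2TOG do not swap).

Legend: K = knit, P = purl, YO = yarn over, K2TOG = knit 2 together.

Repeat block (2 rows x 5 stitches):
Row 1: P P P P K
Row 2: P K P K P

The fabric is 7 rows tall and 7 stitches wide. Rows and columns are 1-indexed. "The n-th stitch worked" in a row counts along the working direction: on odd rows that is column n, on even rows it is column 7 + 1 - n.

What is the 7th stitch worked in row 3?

== STITCH ==
P

Derivation:
For row 3: chart row = ((3-1) mod 2) + 1 = 1; this is a RS (odd) row.
Chart row 1 tiled across columns 1-7: P P P P K P P
Right side: take the tiled row as-is (worked left to right from column 1).
The 7th stitch worked is P.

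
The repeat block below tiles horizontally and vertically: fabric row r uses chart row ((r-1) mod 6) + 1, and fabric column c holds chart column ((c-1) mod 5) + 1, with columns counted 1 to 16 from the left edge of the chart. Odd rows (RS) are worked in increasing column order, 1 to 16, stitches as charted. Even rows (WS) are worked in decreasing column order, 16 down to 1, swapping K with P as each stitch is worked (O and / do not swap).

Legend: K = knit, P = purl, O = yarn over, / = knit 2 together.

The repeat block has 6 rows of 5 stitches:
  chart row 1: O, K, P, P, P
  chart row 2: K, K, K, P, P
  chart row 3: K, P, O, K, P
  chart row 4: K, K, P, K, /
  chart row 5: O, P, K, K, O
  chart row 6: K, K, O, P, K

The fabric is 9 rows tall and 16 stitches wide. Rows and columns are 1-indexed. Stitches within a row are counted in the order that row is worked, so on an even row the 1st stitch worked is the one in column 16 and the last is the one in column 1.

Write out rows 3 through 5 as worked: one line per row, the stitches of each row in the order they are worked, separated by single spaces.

Result:
K P O K P K P O K P K P O K P K
P / P K P P / P K P P / P K P P
O P K K O O P K K O O P K K O O

Derivation:
Row 3: chart row 3, RS - tile across columns 1-16 and work as-is.
Row 4: chart row 4, WS - tiled (columns 1-16): K K P K / K K P K / K K P K / K; work from column 16 back to 1 with K<->P swapped.
Row 5: chart row 5, RS - tile across columns 1-16 and work as-is.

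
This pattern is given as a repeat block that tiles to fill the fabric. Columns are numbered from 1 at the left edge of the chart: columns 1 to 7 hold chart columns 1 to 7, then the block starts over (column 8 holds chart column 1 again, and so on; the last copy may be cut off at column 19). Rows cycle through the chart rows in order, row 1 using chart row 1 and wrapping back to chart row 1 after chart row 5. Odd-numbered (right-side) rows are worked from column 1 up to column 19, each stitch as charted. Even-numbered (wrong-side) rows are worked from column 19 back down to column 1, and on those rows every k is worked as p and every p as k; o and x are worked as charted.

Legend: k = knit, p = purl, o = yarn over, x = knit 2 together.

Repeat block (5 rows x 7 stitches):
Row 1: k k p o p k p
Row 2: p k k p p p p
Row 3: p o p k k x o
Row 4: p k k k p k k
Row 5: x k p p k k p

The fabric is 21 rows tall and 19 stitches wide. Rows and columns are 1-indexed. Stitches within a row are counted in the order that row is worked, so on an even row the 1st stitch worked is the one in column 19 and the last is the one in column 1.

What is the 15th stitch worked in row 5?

Result:
x

Derivation:
For row 5: chart row = ((5-1) mod 5) + 1 = 5; this is a RS (odd) row.
Chart row 5 tiled across columns 1-19: x k p p k k p x k p p k k p x k p p k
RS: work column 1 to column 19, symbols as charted — the tiled row is the row as worked.
Stitch 15 in working order -> x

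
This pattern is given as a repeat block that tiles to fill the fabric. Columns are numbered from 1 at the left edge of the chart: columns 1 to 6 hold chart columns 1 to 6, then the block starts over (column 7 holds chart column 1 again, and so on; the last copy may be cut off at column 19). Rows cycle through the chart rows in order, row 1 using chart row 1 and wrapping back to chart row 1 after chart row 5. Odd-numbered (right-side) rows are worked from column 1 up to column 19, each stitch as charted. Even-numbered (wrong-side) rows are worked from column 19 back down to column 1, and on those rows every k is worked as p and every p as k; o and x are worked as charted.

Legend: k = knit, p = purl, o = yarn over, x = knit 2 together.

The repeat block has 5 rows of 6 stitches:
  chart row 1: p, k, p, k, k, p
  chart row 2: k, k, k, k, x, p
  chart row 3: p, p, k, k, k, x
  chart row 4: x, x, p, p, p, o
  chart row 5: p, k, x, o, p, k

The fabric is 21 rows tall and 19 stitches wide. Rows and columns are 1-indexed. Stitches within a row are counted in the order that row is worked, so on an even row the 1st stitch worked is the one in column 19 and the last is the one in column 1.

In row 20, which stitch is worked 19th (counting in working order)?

Row 20: (20-1) mod 5 = 4, so use chart row 5. Even row -> WS.
Chart row 5 tiled across columns 1-19: p k x o p k p k x o p k p k x o p k p
WS: work from column 19 back to column 1 (reverse the tiled row), swapping k<->p (o and x unchanged).
Row 20 as worked: k p k o x p k p k o x p k p k o x p k
The 19th stitch worked is k.

== STITCH ==
k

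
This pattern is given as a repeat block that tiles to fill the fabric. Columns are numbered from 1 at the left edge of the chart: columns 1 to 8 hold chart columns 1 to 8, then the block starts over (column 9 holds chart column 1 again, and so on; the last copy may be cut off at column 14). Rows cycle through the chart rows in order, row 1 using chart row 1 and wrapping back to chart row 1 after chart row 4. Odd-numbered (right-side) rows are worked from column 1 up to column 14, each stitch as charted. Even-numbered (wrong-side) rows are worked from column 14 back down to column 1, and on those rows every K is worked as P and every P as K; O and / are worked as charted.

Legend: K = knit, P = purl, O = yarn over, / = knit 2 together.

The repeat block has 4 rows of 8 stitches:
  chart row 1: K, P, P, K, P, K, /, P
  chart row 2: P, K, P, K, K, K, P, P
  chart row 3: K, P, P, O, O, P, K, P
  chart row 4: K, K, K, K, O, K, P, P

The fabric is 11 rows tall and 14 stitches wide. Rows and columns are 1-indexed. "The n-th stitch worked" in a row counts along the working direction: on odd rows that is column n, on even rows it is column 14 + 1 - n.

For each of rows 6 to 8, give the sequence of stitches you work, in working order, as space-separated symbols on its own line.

Row 6: chart row 2, WS - tiled (columns 1-14): P K P K K K P P P K P K K K; work from column 14 back to 1 with K<->P swapped.
Row 7: chart row 3, RS - tile across columns 1-14 and work as-is.
Row 8: chart row 4, WS - tiled (columns 1-14): K K K K O K P P K K K K O K; work from column 14 back to 1 with K<->P swapped.

Rows as worked:
P P P K P K K K P P P K P K
K P P O O P K P K P P O O P
P O P P P P K K P O P P P P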